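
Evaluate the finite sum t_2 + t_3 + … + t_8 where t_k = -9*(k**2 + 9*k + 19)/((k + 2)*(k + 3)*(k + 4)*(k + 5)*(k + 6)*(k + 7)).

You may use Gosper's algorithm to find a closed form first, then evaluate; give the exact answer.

Σ = -651/45760

The ratio is (k + 2)*(9*k + (k + 1)**2 + 28)/((k + 8)*(k**2 + 9*k + 19)).
So A=k + 2 and B=k + 8, with C=k**2 + 9*k + 19.
f must satisfy (k + 2)·f(k+1) − (k + 7)·f(k) = k**2 + 9*k + 19.
Bound: deg f ≤ 5.
A polynomial solution: f(k) = k*(k + 3)*(k + 5)*(k**2 + 12*k + 44)/144.
R(k) = B(k−1)·f(k)/C(k) = k*(k + 3)*(k + 5)*(k + 7)*(k**2 + 12*k + 44)/(144*(k**2 + 9*k + 19)); s_k = R·t_k = k*(-k**2 - 12*k - 44)/(16*(k**3 + 12*k**2 + 44*k + 48)).
s_(k+1) − s_k = 9*(-k**2 - 9*k - 19)/(k**6 + 27*k**5 + 295*k**4 + 1665*k**3 + 5104*k**2 + 8028*k + 5040) = t_k.
Telescoping: Σ = s_(9) − s_(2) = -699/11440 − (-3/64) = -651/45760.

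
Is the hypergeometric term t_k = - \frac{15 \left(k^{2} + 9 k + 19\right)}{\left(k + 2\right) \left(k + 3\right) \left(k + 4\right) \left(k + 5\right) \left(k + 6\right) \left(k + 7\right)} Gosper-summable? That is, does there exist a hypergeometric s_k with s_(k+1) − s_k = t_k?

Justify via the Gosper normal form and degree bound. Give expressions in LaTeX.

Compute t_(k+1)/t_k: get (k + 2)*(9*k + (k + 1)**2 + 28)/((k + 8)*(k**2 + 9*k + 19)).
Take A(k)=k + 2, B(k)=k + 8, C(k)=k**2 + 9*k + 19.
f must satisfy (k + 2)·f(k+1) − (k + 7)·f(k) = k**2 + 9*k + 19.
From deg A=1, deg B=1, deg C=2: d=5.
Coefficient equations give f(k) = k*(k + 3)*(k + 5)*(k**2 + 12*k + 44)/144.
Get s_k = R·t_k = 5*k*(-k**2 - 12*k - 44)/(48*(k**3 + 12*k**2 + 44*k + 48)) with R(k) = B(k−1)f(k)/C(k) = k*(k + 3)*(k + 5)*(k + 7)*(k**2 + 12*k + 44)/(144*(k**2 + 9*k + 19)).
s_(k+1) − s_k = 15*(-k**2 - 9*k - 19)/(k**6 + 27*k**5 + 295*k**4 + 1665*k**3 + 5104*k**2 + 8028*k + 5040) = t_k.

Yes. s_k = \frac{5 k \left(- k^{2} - 12 k - 44\right)}{48 \left(k^{3} + 12 k^{2} + 44 k + 48\right)}.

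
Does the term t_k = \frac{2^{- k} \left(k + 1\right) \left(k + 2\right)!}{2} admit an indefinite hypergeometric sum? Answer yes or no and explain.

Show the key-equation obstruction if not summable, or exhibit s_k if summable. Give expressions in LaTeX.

t_(k+1)/t_k = (k + 2)*(k + 3)/(2*(k + 1)).
Take A(k)=k/2 + 3/2, B(k)=1, C(k)=k + 1.
Solve (k/2 + 3/2)·f(k+1) − (1)·f(k) = k + 1.
Degrees (1,0,1) ⇒ d ≤ 0.
Solving with deg f ≤ 0: f(k) = 2.
R(k) = B(k−1)·f(k)/C(k) = 2/(k + 1); s_k = R·t_k = factorial(k + 2)/2**k.
Verify: (k + 1)*factorial(k + 2)/(2*2**k) matches t_k.

Yes. s_k = 2^{- k} \left(k + 2\right)!.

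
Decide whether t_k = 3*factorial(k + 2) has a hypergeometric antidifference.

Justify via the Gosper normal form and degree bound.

The ratio is k + 3.
Gosper form: A/B · C(k+1)/C(k) with A=k + 3, B=1, C=1.
Solve (k + 3)·f(k+1) − (1)·f(k) = 1.
deg f ≤ -1 (via 1,0,0).
deg f ≤ -1 is impossible — no certificate.

No. Not Gosper-summable.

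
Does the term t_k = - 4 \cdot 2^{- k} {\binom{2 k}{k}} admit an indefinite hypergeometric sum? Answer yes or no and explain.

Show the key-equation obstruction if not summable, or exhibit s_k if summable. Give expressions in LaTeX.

No; the degree bound rules out any f.

t_(k+1)/t_k = (2*k + 1)/(k + 1).
Factor: A=2*k + 1; B=k + 1; C=1.
Solve (2*k + 1)·f(k+1) − (k)·f(k) = 1.
Degrees (1,1,0) ⇒ d ≤ -1.
deg f ≤ -1 is impossible — no certificate.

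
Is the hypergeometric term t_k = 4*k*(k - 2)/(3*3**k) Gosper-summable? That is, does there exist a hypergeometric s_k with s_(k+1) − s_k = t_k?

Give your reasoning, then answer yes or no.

Yes. s_k = 2*k*(1 - k)/3**k.

The ratio is (k**2 - 1)/(3*k*(k - 2)).
Normal form (A,B,C) = (1/3, 1, k**2 - 2*k).
Need (1/3)·f(k+1) − (1)·f(k) = k**2 - 2*k.
From deg A=0, deg B=0, deg C=2: d=2.
Solving with deg f ≤ 2: f(k) = -3*k*(k - 1)/2.
Certificate R = B(k−1)f/C = -3*(k - 1)/(2*(k - 2)) gives s_k = 2*k*(1 - k)/3**k.
Δs = 4*k*(k - 2)/(3*3**k), as required.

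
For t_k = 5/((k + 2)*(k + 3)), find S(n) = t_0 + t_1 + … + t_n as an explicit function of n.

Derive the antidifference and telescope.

r(k) = (k + 2)/(k + 4) after simplifying.
Normal form (A,B,C) = (k + 2, k + 4, 1).
Set up (k + 2)·f(k+1) − (k + 3)·f(k) − (1) = 0.
d = 1 from the (1,1,0) case.
A polynomial solution: f(k) = k/2.
R(k) = B(k−1)·f(k)/C(k) = k*(k + 3)/2; s_k = R·t_k = 5*k/(2*(k + 2)).
Verify: 5/(k**2 + 5*k + 6) matches t_k.
Σ_(k=0)^n t_k = s_(n+1) − s_(0) = (5*(n + 1)/(2*(n + 3))) − (0), i.e. 5*(n + 1)/(2*(n + 3)).

S(n) = 5*(n + 1)/(2*(n + 3))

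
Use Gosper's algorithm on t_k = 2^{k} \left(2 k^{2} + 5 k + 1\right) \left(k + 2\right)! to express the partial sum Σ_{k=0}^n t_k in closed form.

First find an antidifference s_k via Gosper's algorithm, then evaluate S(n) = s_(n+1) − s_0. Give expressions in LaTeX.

Ratio r(k) = 2*(2*k**3 + 15*k**2 + 35*k + 24)/(2*k**2 + 5*k + 1).
Gosper form: A/B · C(k+1)/C(k) with A=2*k + 6, B=1, C=k**2 + 5*k/2 + 1/2.
f must satisfy (2*k + 6)·f(k+1) − (1)·f(k) = k**2 + 5*k/2 + 1/2.
d = 1 from the (1,0,2) case.
Solving with deg f ≤ 1: f(k) = (k - 1)/2.
Certificate R = B(k−1)f/C = (k - 1)/(2*k**2 + 5*k + 1) gives s_k = 2**k*(k - 1)*factorial(k + 2).
s_(k+1) − s_k = 2**k*(2*k**2 + 5*k + 1)*factorial(k + 2) = t_k.
s_(n+1) = 2**(n + 1)*n*factorial(n + 3) and s_(0) = -2, so S(n) = 2*2**n*n*factorial(n + 3) + 2.

S(n) = 2 \cdot 2^{n} n \left(n + 3\right)! + 2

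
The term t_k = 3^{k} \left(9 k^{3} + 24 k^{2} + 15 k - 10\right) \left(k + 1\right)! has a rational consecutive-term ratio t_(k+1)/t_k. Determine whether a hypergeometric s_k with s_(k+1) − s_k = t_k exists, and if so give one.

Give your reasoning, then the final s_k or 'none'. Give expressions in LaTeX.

t_(k+1)/t_k = 3*(9*k**4 + 69*k**3 + 192*k**2 + 218*k + 76)/(9*k**3 + 24*k**2 + 15*k - 10).
So A=3*k + 6 and B=1, with C=k**3 + 8*k**2/3 + 5*k/3 - 10/9.
Need (3*k + 6)·f(k+1) − (1)·f(k) = k**3 + 8*k**2/3 + 5*k/3 - 10/9.
Degrees (1,0,3) ⇒ d ≤ 2.
Solving with deg f ≤ 2: f(k) = (3*k**2 - 3*k - 2)/9.
Get s_k = R·t_k = 3**k*(3*k**2 - 3*k - 2)*factorial(k + 1) with R(k) = B(k−1)f(k)/C(k) = (3*k**2 - 3*k - 2)/(9*k**3 + 24*k**2 + 15*k - 10).
Check: Δs_k = 3**k*(9*k**3 + 24*k**2 + 15*k - 10)*factorial(k + 1). ✓

s_k = 3^{k} \left(3 k^{2} - 3 k - 2\right) \left(k + 1\right)!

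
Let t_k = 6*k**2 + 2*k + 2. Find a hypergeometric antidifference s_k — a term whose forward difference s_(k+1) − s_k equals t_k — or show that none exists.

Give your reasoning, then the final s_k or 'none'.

Ratio r(k) = (k + 3*(k + 1)**2 + 2)/(3*k**2 + k + 1).
A = 1, B = 1, C = k**2 + k/3 + 1/3.
Key eq: (1)·f(k+1) = (1)·f(k) + (k**2 + k/3 + 1/3).
deg f ≤ 3 (via 0,0,2).
Coefficient equations give f(k) = k*(k**2 - k + 1)/3.
R(k) = B(k−1)·f(k)/C(k) = k*(k**2 - k + 1)/(3*k**2 + k + 1); s_k = R·t_k = 2*k*(k**2 - k + 1).
s_(k+1) − s_k = 6*k**2 + 2*k + 2 = t_k.

s_k = 2*k*(k**2 - k + 1)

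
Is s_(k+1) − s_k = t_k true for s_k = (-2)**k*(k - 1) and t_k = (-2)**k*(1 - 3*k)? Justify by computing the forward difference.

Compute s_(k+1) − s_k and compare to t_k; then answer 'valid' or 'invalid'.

Valid: the claim telescopes to t_k.

s_(k+1) = (-2)**(k + 1)*k
s_(k+1) − s_k = (-2)**k*(1 - 3*k)
(s_(k+1) − s_k) − t_k = 0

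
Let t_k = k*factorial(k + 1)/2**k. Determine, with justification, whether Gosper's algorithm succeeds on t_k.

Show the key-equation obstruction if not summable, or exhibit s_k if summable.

Yes. s_k = 2**(1 - k)*factorial(k + 1).

r(k) = (k + 1)*(k + 2)/(2*k) after simplifying.
Take A(k)=k/2 + 1, B(k)=1, C(k)=k.
f must satisfy (k/2 + 1)·f(k+1) − (1)·f(k) = k.
Bound: deg f ≤ 0.
Coefficient equations give f(k) = 2.
Get s_k = R·t_k = 2**(1 - k)*factorial(k + 1) with R(k) = B(k−1)f(k)/C(k) = 2/k.
Δs = k*factorial(k + 1)/2**k, as required.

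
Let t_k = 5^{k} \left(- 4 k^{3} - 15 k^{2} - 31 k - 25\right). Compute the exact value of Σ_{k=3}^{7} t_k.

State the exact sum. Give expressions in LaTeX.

Σ = -212495125

The ratio is 5*(4*k**3 + 27*k**2 + 73*k + 75)/(4*k**3 + 15*k**2 + 31*k + 25).
Factor: A=5; B=1; C=k**3 + 15*k**2/4 + 31*k/4 + 25/4.
Key eq: (5)·f(k+1) = (1)·f(k) + (k**3 + 15*k**2/4 + 31*k/4 + 25/4).
Bound: deg f ≤ 3.
Coefficient equations give f(k) = k*(k**2 + 4)/4.
Certificate R = B(k−1)f/C = k*(k**2 + 4)/(4*k**3 + 15*k**2 + 31*k + 25) gives s_k = 5**k*k*(-k**2 - 4).
Δs = 5**k*(-4*k**3 - 15*k**2 - 31*k - 25), as required.
Telescoping: Σ = s_(8) − s_(3) = -212500000 − (-4875) = -212495125.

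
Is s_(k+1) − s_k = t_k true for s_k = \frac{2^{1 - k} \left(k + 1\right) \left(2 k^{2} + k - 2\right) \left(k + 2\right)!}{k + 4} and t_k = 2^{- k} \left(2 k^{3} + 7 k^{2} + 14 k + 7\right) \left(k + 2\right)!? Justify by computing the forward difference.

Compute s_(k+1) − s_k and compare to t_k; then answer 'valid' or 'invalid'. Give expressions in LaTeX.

Invalid: residual - \frac{3 \cdot 2^{- k} \left(2 k^{4} + 15 k^{3} + 38 k^{2} + 61 k + 32\right) \left(k + 2\right)!}{\left(k + 4\right) \left(k + 5\right)} ≠ 0.

s_(k+1) = (k + 2)*(2*k**2 + 5*k + 1)*factorial(k + 3)/(2**k*(k + 5))
s_(k+1) − s_k = (2*k**5 + 19*k**4 + 72*k**3 + 159*k**2 + 160*k + 44)*factorial(k + 2)/(2**k*(k + 4)*(k + 5))
(s_(k+1) − s_k) − t_k = -3*(2*k**4 + 15*k**3 + 38*k**2 + 61*k + 32)*factorial(k + 2)/(2**k*(k + 4)*(k + 5))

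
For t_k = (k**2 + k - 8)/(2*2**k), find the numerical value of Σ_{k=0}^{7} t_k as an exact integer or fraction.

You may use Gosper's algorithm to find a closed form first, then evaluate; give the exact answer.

Step 1: r(k) = (k + (k + 1)**2 - 7)/(2*(k**2 + k - 8)).
Take A(k)=1/2, B(k)=1, C(k)=k**2 + k - 8.
f must satisfy (1/2)·f(k+1) − (1)·f(k) = k**2 + k - 8.
deg f ≤ 2 (via 0,0,2).
Solve for f: f(k) = -2*(k - 1)*(k + 4) (degree 2 ≤ 2).
R(k) = B(k−1)·f(k)/C(k) = -2*(k - 1)*(k + 4)/(k**2 + k - 8); s_k = R·t_k = (-k**2 - 3*k + 4)/2**k.
Verify: (k**2 + k - 8)/(2*2**k) matches t_k.
Σ_(k=0)^(7) t_k = s_(8) − s_(0) = -21/64 − (4) = -277/64.

Σ = -277/64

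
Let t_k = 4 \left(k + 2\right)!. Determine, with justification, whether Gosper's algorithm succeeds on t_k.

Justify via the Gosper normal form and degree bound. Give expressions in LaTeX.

No. Not Gosper-summable.

Compute t_(k+1)/t_k: get k + 3.
Normal form (A,B,C) = (k + 3, 1, 1).
Key eq: (k + 3)·f(k+1) = (1)·f(k) + (1).
deg f ≤ -1 (via 1,0,0).
deg f ≤ -1 is impossible — no certificate.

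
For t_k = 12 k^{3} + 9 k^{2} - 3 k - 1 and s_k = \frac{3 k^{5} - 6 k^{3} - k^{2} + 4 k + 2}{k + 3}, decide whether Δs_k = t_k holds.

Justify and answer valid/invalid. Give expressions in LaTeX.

Invalid: residual \frac{2 \left(- 9 k^{4} - 48 k^{3} - 27 k^{2} + 12 k + 5\right)}{k^{2} + 7 k + 12} ≠ 0.

s_(k+1) = (4*k + 3*(k + 1)**5 - 6*(k + 1)**3 - (k + 1)**2 + 6)/(k + 4)
s_(k+1) − s_k = (12*k**5 + 75*k**4 + 108*k**3 + 32*k**2 - 19*k - 2)/(k**2 + 7*k + 12)
(s_(k+1) − s_k) − t_k = 2*(-9*k**4 - 48*k**3 - 27*k**2 + 12*k + 5)/(k**2 + 7*k + 12)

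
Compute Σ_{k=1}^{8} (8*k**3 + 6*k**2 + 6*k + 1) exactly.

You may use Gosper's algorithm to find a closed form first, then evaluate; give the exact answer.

The ratio is (8*k**3 + 30*k**2 + 42*k + 21)/(8*k**3 + 6*k**2 + 6*k + 1).
Gosper form: A/B · C(k+1)/C(k) with A=1, B=1, C=k**3 + 3*k**2/4 + 3*k/4 + 1/8.
Key eq: (1)·f(k+1) = (1)·f(k) + (k**3 + 3*k**2/4 + 3*k/4 + 1/8).
From deg A=0, deg B=0, deg C=3: d=4.
Match coefficients ⇒ f(k) = k*(2*k**3 - 2*k**2 + 2*k - 1)/8.
R(k) = B(k−1)·f(k)/C(k) = k*(2*k**3 - 2*k**2 + 2*k - 1)/(8*k**3 + 6*k**2 + 6*k + 1); s_k = R·t_k = k*(2*k**3 - 2*k**2 + 2*k - 1).
Verify: 8*k**3 + 6*k**2 + 6*k + 1 matches t_k.
Σ_(k=1)^(8) t_k = s_(9) − s_(1) = 11817 − (1) = 11816.

Σ = 11816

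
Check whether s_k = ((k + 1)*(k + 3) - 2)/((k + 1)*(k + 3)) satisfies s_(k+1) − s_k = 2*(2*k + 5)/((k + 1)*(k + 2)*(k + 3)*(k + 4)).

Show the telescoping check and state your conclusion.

Valid — Δs_k = t_k.

s_(k+1) = ((k + 2)*(k + 4) - 2)/((k + 2)*(k + 4))
s_(k+1) − s_k = 2*(2*k + 5)/(k**4 + 10*k**3 + 35*k**2 + 50*k + 24)
(s_(k+1) − s_k) − t_k = 0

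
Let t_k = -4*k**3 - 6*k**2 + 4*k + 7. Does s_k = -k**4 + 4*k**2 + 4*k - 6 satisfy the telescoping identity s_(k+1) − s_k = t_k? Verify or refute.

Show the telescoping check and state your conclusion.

s_(k+1) = 4*k - (k + 1)**4 + 4*(k + 1)**2 - 2
s_(k+1) − s_k = -4*k**3 - 6*k**2 + 4*k + 7
(s_(k+1) − s_k) − t_k = 0

Valid — Δs_k = t_k.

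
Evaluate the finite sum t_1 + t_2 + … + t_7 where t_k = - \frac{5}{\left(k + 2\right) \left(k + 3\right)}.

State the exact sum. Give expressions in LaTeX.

Σ = -7/6

Compute t_(k+1)/t_k: get (k + 2)/(k + 4).
So A=k + 2 and B=k + 4, with C=1.
Solve (k + 2)·f(k+1) − (k + 3)·f(k) = 1.
From deg A=1, deg B=1, deg C=0: d=1.
A polynomial solution: f(k) = k/2.
R(k) = B(k−1)·f(k)/C(k) = k*(k + 3)/2; s_k = R·t_k = -5*k/(2*k + 4).
s_(k+1) − s_k = -5/(k**2 + 5*k + 6) = t_k.
Evaluate s at k=8 and k=1: -2 and -5/6; difference -7/6.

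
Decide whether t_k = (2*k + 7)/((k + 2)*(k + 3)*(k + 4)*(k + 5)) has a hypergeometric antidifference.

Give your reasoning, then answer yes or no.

r(k) = (k + 2)*(2*k + 9)/((k + 6)*(2*k + 7)) after simplifying.
Normal form (A,B,C) = (k + 2, k + 6, k + 7/2).
f must satisfy (k + 2)·f(k+1) − (k + 5)·f(k) = k + 7/2.
deg f ≤ 3 (via 1,1,1).
Match coefficients ⇒ f(k) = k*(k + 3)*(k + 6)/16.
Get s_k = R·t_k = k*(k + 6)/(8*(k**2 + 6*k + 8)) with R(k) = B(k−1)f(k)/C(k) = k*(k + 3)*(k + 5)*(k + 6)/(8*(2*k + 7)).
Check: Δs_k = (2*k + 7)/(k**4 + 14*k**3 + 71*k**2 + 154*k + 120). ✓

Yes. s_k = k*(k + 6)/(8*(k**2 + 6*k + 8)).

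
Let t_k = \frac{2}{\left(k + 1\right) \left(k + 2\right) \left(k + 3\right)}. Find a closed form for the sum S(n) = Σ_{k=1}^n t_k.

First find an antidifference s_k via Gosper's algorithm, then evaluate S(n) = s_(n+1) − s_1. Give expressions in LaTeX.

Step 1: r(k) = (k + 1)/(k + 4).
A = k + 1, B = k + 4, C = 1.
Need (k + 1)·f(k+1) − (k + 3)·f(k) = 1.
From deg A=1, deg B=1, deg C=0: d=2.
Solving with deg f ≤ 2: f(k) = k*(k + 3)/4.
Get s_k = R·t_k = k*(k + 3)/(2*(k + 1)*(k + 2)) with R(k) = B(k−1)f(k)/C(k) = k*(k + 3)**2/4.
Δs = 2/(k**3 + 6*k**2 + 11*k + 6), as required.
Σ_(k=1)^n t_k = s_(n+1) − s_(1) = ((n**2 + 5*n + 4)/(2*(n**2 + 5*n + 6))) − (1/3), i.e. n*(n + 5)/(6*(n**2 + 5*n + 6)).

S(n) = \frac{n \left(n + 5\right)}{6 \left(n^{2} + 5 n + 6\right)}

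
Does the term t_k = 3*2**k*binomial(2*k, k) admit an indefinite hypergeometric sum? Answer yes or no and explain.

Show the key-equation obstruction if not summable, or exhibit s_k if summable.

The ratio is 4*(2*k + 1)/(k + 1).
Gosper form: A/B · C(k+1)/C(k) with A=8*k + 4, B=k + 1, C=1.
Need (8*k + 4)·f(k+1) − (k)·f(k) = 1.
Bound: deg f ≤ -1.
Bound -1 < 0, so the key equation has no polynomial solution.

No — negative degree bound, so no certificate f.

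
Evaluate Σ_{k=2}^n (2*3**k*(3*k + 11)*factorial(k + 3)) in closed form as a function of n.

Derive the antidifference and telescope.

t_(k+1)/t_k = 3*(k + 4)*(3*k + 14)/(3*k + 11).
Gosper form: A/B · C(k+1)/C(k) with A=3*k + 12, B=1, C=k + 11/3.
f must satisfy (3*k + 12)·f(k+1) − (1)·f(k) = k + 11/3.
deg f ≤ 0 (via 1,0,1).
Solve for f: f(k) = 1/3 (degree 0 ≤ 0).
Get s_k = R·t_k = 2*3**k*factorial(k + 3) with R(k) = B(k−1)f(k)/C(k) = 1/(3*k + 11).
Δs = 2*3**k*(3*k + 11)*factorial(k + 3), as required.
Σ_(k=2)^n t_k = s_(n+1) − s_(2) = (6*3**n*factorial(n + 4)) − (2160), i.e. 6*3**n*factorial(n + 4) - 2160.

S(n) = 6*3**n*factorial(n + 4) - 2160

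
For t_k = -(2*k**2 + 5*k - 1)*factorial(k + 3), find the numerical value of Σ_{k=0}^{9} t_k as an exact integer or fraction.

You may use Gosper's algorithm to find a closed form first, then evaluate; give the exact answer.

The ratio is (k + 4)*(5*k + 2*(k + 1)**2 + 4)/(2*k**2 + 5*k - 1).
Gosper form: A/B · C(k+1)/C(k) with A=k + 4, B=1, C=k**2 + 5*k/2 - 1/2.
Key eq: (k + 4)·f(k+1) = (1)·f(k) + (k**2 + 5*k/2 - 1/2).
d = 1 from the (1,0,2) case.
Solve for f: f(k) = (2*k - 3)/2 (degree 1 ≤ 1).
Then R = B(k−1)f/C = (2*k - 3)/(2*k**2 + 5*k - 1), so s_k = R(k)·t_k = -(2*k - 3)*factorial(k + 3).
Check: Δs_k = -(2*k**2 + 5*k - 1)*factorial(k + 3). ✓
Sum = s_(10) − s_(0); s_(10) = -105859353600, s_(0) = 18 ⇒ -105859353618.

Σ = -105859353618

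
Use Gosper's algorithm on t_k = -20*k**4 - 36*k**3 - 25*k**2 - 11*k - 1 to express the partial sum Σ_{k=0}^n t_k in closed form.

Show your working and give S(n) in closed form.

S(n) = -4*n**5 - 19*n**4 - 33*n**3 - 27*n**2 - 10*n - 1

Step 1: r(k) = (20*k**4 + 116*k**3 + 253*k**2 + 249*k + 93)/(20*k**4 + 36*k**3 + 25*k**2 + 11*k + 1).
Factor: A=1; B=1; C=k**4 + 9*k**3/5 + 5*k**2/4 + 11*k/20 + 1/20.
f must satisfy (1)·f(k+1) − (1)·f(k) = k**4 + 9*k**3/5 + 5*k**2/4 + 11*k/20 + 1/20.
d = 5 from the (0,0,4) case.
A polynomial solution: f(k) = k*(4*k**4 - k**3 - 3*k**2 + 2*k - 1)/20.
R(k) = B(k−1)·f(k)/C(k) = k*(4*k**4 - k**3 - 3*k**2 + 2*k - 1)/(20*k**4 + 36*k**3 + 25*k**2 + 11*k + 1); s_k = R·t_k = k*(-4*k**4 + k**3 + 3*k**2 - 2*k + 1).
Verify: -20*k**4 - 36*k**3 - 25*k**2 - 11*k - 1 matches t_k.
Evaluate: s_(n+1) = -4*n**5 - 19*n**4 - 33*n**3 - 27*n**2 - 10*n - 1; subtract s_(0) = 0 ⇒ S(n) = -4*n**5 - 19*n**4 - 33*n**3 - 27*n**2 - 10*n - 1.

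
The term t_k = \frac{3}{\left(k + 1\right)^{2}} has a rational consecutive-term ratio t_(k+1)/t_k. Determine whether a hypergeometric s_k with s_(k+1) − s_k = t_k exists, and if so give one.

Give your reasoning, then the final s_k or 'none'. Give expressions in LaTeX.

not Gosper-summable; s_k does not exist

t_(k+1)/t_k = (k + 1)**2/(k + 2)**2.
Gosper form: A/B · C(k+1)/C(k) with A=k**2 + 2*k + 1, B=k**2 + 4*k + 4, C=1.
Set up (k**2 + 2*k + 1)·f(k+1) − (k**2 + 2*k + 1)·f(k) − (1) = 0.
d = 0 from the (2,2,0) case.
Write f(k) = c0. Then LHS − RHS = -1, requiring -1 = 0: contradictory. No certificate.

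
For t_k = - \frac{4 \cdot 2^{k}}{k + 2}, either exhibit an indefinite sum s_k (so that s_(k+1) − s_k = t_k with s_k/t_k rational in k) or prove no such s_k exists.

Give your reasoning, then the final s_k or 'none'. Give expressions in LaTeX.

none — t_k is not Gosper-summable

Compute t_(k+1)/t_k: get 2*(k + 2)/(k + 3).
Take A(k)=2*k + 4, B(k)=k + 3, C(k)=1.
f must satisfy (2*k + 4)·f(k+1) − (k + 2)·f(k) = 1.
From deg A=1, deg B=1, deg C=0: d=-1.
Bound -1 < 0, so the key equation has no polynomial solution.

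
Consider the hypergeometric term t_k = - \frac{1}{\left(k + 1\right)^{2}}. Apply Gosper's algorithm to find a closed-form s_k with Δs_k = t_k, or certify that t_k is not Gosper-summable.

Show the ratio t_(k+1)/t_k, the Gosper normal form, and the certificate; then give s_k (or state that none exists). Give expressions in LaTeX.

not Gosper-summable; s_k does not exist

Step 1: r(k) = (k + 1)**2/(k + 2)**2.
Factor: A=k**2 + 2*k + 1; B=k**2 + 4*k + 4; C=1.
Need (k**2 + 2*k + 1)·f(k+1) − (k**2 + 2*k + 1)·f(k) = 1.
d = 0 from the (2,2,0) case.
Write f(k) = c0. Then LHS − RHS = -1, requiring -1 = 0: contradictory. No certificate.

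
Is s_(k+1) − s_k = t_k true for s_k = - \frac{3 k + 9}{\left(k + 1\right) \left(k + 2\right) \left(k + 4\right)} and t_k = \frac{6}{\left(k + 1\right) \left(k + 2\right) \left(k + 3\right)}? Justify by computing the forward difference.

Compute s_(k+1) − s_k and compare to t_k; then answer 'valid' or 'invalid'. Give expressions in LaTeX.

s_(k+1) = 3*(-k - 4)/((k + 2)*(k + 3)*(k + 5))
s_(k+1) − s_k = 3*(2*k**2 + 15*k + 29)/(k**5 + 15*k**4 + 85*k**3 + 225*k**2 + 274*k + 120)
(s_(k+1) − s_k) − t_k = 3*(-3*k - 11)/(k**5 + 15*k**4 + 85*k**3 + 225*k**2 + 274*k + 120)

Invalid: residual \frac{3 \left(- 3 k - 11\right)}{k^{5} + 15 k^{4} + 85 k^{3} + 225 k^{2} + 274 k + 120} ≠ 0.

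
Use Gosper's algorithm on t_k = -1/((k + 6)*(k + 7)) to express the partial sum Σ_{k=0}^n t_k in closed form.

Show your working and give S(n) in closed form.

S(n) = (-n - 1)/(6*(n + 7))

t_(k+1)/t_k = (k + 6)/(k + 8).
Factor: A=k + 6; B=k + 8; C=1.
Need (k + 6)·f(k+1) − (k + 7)·f(k) = 1.
From deg A=1, deg B=1, deg C=0: d=1.
Match coefficients ⇒ f(k) = k/6.
Certificate R = B(k−1)f/C = k*(k + 7)/6 gives s_k = -k/(6*k + 36).
Check: Δs_k = -1/(k**2 + 13*k + 42). ✓
s_(n+1) = (-n - 1)/(6*(n + 7)) and s_(0) = 0, so S(n) = (-n - 1)/(6*(n + 7)).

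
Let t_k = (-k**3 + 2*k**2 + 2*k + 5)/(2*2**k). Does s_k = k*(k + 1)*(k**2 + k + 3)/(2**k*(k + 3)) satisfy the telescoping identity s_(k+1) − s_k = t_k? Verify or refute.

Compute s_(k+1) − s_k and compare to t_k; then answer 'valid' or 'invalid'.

s_(k+1) = (k + 1)*(k + 2)*(k + (k + 1)**2 + 4)/(2*2**k*(k + 4))
s_(k+1) − s_k = (-k**5 - 3*k**4 + 10*k**3 + 31*k**2 + 49*k + 30)/(2*2**k*(k**2 + 7*k + 12))
(s_(k+1) − s_k) − t_k = (k**4 + 3*k**3 - 6*k**2 - 5*k - 15)/(2**k*(k**2 + 7*k + 12))

Invalid: residual (k**4 + 3*k**3 - 6*k**2 - 5*k - 15)/(2**k*(k**2 + 7*k + 12)) ≠ 0.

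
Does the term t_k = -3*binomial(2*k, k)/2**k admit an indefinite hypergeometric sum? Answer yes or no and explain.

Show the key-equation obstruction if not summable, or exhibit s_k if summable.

Compute t_(k+1)/t_k: get (2*k + 1)/(k + 1).
So A=2*k + 1 and B=k + 1, with C=1.
Set up (2*k + 1)·f(k+1) − (k)·f(k) − (1) = 0.
d = -1 from the (1,1,0) case.
deg f ≤ -1 is impossible — no certificate.

No; the degree bound rules out any f.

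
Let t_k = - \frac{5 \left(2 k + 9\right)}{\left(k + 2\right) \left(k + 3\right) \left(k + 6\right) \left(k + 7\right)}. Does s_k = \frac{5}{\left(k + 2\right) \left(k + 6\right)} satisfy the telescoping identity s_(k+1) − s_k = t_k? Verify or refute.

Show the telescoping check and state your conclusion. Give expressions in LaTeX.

valid; difference matches t_k

s_(k+1) = 5/((k + 3)*(k + 7))
s_(k+1) − s_k = 5*(-2*k - 9)/(k**4 + 18*k**3 + 113*k**2 + 288*k + 252)
(s_(k+1) − s_k) − t_k = 0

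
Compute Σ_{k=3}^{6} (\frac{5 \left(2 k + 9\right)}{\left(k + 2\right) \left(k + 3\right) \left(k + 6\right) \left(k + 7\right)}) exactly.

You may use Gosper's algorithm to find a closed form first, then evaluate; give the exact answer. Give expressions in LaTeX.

r(k) = (k + 2)*(k + 6)*(2*k + 11)/((k + 4)*(k + 8)*(2*k + 9)) after simplifying.
Take A(k)=k + 2, B(k)=k + 8, C(k)=k**3 + 27*k**2/2 + 121*k/2 + 90.
Key eq: (k + 2)·f(k+1) = (k + 7)·f(k) + (k**3 + 27*k**2/2 + 121*k/2 + 90).
d = 5 from the (1,1,3) case.
Match coefficients ⇒ f(k) = k*(k + 3)*(k + 4)*(k + 5)*(k + 8)/24.
Get s_k = R·t_k = 5*k*(k + 8)/(12*(k**2 + 8*k + 12)) with R(k) = B(k−1)f(k)/C(k) = k*(k + 3)*(k + 7)*(k + 8)/(12*(2*k + 9)).
s_(k+1) − s_k = 5*(2*k + 9)/(k**4 + 18*k**3 + 113*k**2 + 288*k + 252) = t_k.
Evaluate s at k=7 and k=3: 175/468 and 11/36; difference 8/117.

Σ = 8/117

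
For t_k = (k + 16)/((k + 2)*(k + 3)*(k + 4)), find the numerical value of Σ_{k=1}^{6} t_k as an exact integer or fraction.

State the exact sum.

Ratio r(k) = (k + 2)*(k + 17)/((k + 5)*(k + 16)).
A = k + 2, B = k + 5, C = k + 16.
Solve (k + 2)·f(k+1) − (k + 4)·f(k) = k + 16.
deg f ≤ 2 (via 1,1,1).
A polynomial solution: f(k) = k*(3*k + 13)/2.
So s_k = (B(k−1)f/C)·t_k = (k*(k + 4)*(3*k + 13)/(2*(k + 16)))·t_k = k*(3*k + 13)/(2*(k + 2)*(k + 3)).
Verify: (k + 16)/(k**3 + 9*k**2 + 26*k + 24) matches t_k.
Sum = s_(7) − s_(1); s_(7) = 119/90, s_(1) = 2/3 ⇒ 59/90.

Σ = 59/90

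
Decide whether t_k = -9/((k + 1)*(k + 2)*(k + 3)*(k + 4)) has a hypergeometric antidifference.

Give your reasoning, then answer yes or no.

Yes. s_k = k*(-k**2 - 6*k - 11)/(2*(k + 1)*(k + 2)*(k + 3)).

Ratio r(k) = (k + 1)/(k + 5).
Gosper form: A/B · C(k+1)/C(k) with A=k + 1, B=k + 5, C=1.
Key eq: (k + 1)·f(k+1) = (k + 4)·f(k) + (1).
Bound: deg f ≤ 3.
A polynomial solution: f(k) = k*(k**2 + 6*k + 11)/18.
Get s_k = R·t_k = k*(-k**2 - 6*k - 11)/(2*(k + 1)*(k + 2)*(k + 3)) with R(k) = B(k−1)f(k)/C(k) = k*(k + 4)*(k**2 + 6*k + 11)/18.
Verify: -9/(k**4 + 10*k**3 + 35*k**2 + 50*k + 24) matches t_k.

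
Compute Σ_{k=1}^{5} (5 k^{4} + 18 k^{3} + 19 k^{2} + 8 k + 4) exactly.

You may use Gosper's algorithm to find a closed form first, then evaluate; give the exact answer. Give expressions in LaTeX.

Σ = 10130

The ratio is (5*k**4 + 38*k**3 + 103*k**2 + 120*k + 54)/(5*k**4 + 18*k**3 + 19*k**2 + 8*k + 4).
A = 1, B = 1, C = k**4 + 18*k**3/5 + 19*k**2/5 + 8*k/5 + 4/5.
Key eq: (1)·f(k+1) = (1)·f(k) + (k**4 + 18*k**3/5 + 19*k**2/5 + 8*k/5 + 4/5).
From deg A=0, deg B=0, deg C=4: d=5.
Solve for f: f(k) = k*(k**4 + 2*k**3 - k**2 - k + 3)/5 (degree 5 ≤ 5).
R(k) = B(k−1)·f(k)/C(k) = k*(k**4 + 2*k**3 - k**2 - k + 3)/((k + 2)*(5*k**3 + 8*k**2 + 3*k + 2)); s_k = R·t_k = k*(k**4 + 2*k**3 - k**2 - k + 3).
s_(k+1) − s_k = 5*k**4 + 18*k**3 + 19*k**2 + 8*k + 4 = t_k.
Telescoping: Σ = s_(6) − s_(1) = 10134 − (4) = 10130.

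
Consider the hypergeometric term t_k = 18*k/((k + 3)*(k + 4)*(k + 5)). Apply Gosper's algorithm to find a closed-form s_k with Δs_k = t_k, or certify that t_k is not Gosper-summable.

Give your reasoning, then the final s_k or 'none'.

s_k = 9*k*(k - 1)/(4*(k + 3)*(k + 4))

The ratio is (k + 1)*(k + 3)/(k*(k + 6)).
Take A(k)=k + 3, B(k)=k + 6, C(k)=k.
f must satisfy (k + 3)·f(k+1) − (k + 5)·f(k) = k.
d = 2 from the (1,1,1) case.
Coefficient equations give f(k) = k*(k - 1)/8.
R(k) = B(k−1)·f(k)/C(k) = (k - 1)*(k + 5)/8; s_k = R·t_k = 9*k*(k - 1)/(4*(k + 3)*(k + 4)).
Check: Δs_k = 18*k/(k**3 + 12*k**2 + 47*k + 60). ✓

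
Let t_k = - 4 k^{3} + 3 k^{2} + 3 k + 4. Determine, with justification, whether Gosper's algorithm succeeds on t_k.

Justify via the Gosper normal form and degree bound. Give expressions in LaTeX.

r(k) = (4*k**3 + 9*k**2 + 3*k - 6)/(4*k**3 - 3*k**2 - 3*k - 4) after simplifying.
Take A(k)=1, B(k)=1, C(k)=k**3 - 3*k**2/4 - 3*k/4 - 1.
Solve (1)·f(k+1) − (1)·f(k) = k**3 - 3*k**2/4 - 3*k/4 - 1.
Bound: deg f ≤ 4.
Match coefficients ⇒ f(k) = k*(k - 3)*(k**2 + 1)/4.
R(k) = B(k−1)·f(k)/C(k) = k*(k - 3)*(k**2 + 1)/(4*k**3 - 3*k**2 - 3*k - 4); s_k = R·t_k = k*(-k**3 + 3*k**2 - k + 3).
Verify: -4*k**3 + 3*k**2 + 3*k + 4 matches t_k.

Yes. s_k = k \left(- k^{3} + 3 k^{2} - k + 3\right).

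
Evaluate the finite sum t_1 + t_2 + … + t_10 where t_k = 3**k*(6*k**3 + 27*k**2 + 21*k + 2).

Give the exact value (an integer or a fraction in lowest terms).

The ratio is 3*(6*k**3 + 45*k**2 + 93*k + 56)/(6*k**3 + 27*k**2 + 21*k + 2).
Gosper form: A/B · C(k+1)/C(k) with A=3, B=1, C=k**3 + 9*k**2/2 + 7*k/2 + 1/3.
Set up (3)·f(k+1) − (1)·f(k) − (k**3 + 9*k**2/2 + 7*k/2 + 1/3) = 0.
d = 3 from the (0,0,3) case.
Match coefficients ⇒ f(k) = (3*k**3 - 3*k + 1)/6.
Then R = B(k−1)f/C = (3*k**3 - 3*k + 1)/(6*k**3 + 27*k**2 + 21*k + 2), so s_k = R(k)·t_k = 3**k*(3*k**3 - 3*k + 1).
Check: Δs_k = 3**k*(6*k**3 + 27*k**2 + 21*k + 2). ✓
Evaluate s at k=11 and k=1: 701679267 and 3; difference 701679264.

Σ = 701679264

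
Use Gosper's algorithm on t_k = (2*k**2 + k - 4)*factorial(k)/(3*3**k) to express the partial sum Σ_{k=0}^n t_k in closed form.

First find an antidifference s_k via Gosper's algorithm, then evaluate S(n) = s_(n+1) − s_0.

r(k) = (k + 1)*(k + 2*(k + 1)**2 - 3)/(3*(2*k**2 + k - 4)) after simplifying.
Factor: A=k/3 + 1/3; B=1; C=k**2 + k/2 - 2.
f must satisfy (k/3 + 1/3)·f(k+1) − (1)·f(k) = k**2 + k/2 - 2.
d = 1 from the (1,0,2) case.
Match coefficients ⇒ f(k) = 3*(2*k + 3)/2.
So s_k = (B(k−1)f/C)·t_k = (3*(2*k + 3)/(2*k**2 + k - 4))·t_k = (2*k + 3)*factorial(k)/3**k.
Check: Δs_k = (2*k**2 + k - 4)*factorial(k)/(3*3**k). ✓
Telescope: S(n) = s_(n+1) − s_(0) = 3**(-n - 1)*(2*n + 5)*factorial(n + 1) − (3) = 3**(-n - 1)*(-3**(n + 2) + 2*n**2*factorial(n) + 7*n*factorial(n) + 5*factorial(n)).

S(n) = 3**(-n - 1)*(-3**(n + 2) + 2*n**2*factorial(n) + 7*n*factorial(n) + 5*factorial(n))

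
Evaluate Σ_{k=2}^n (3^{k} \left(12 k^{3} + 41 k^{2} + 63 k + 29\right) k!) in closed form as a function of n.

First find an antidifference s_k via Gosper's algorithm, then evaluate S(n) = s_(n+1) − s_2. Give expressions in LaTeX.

r(k) = 3*(12*k**4 + 89*k**3 + 258*k**2 + 326*k + 145)/(12*k**3 + 41*k**2 + 63*k + 29) after simplifying.
Gosper form: A/B · C(k+1)/C(k) with A=3*k + 3, B=1, C=k**3 + 41*k**2/12 + 21*k/4 + 29/12.
Solve (3*k + 3)·f(k+1) − (1)·f(k) = k**3 + 41*k**2/12 + 21*k/4 + 29/12.
From deg A=1, deg B=0, deg C=3: d=2.
Solve for f: f(k) = (4*k**2 + 3*k + 4)/12 (degree 2 ≤ 2).
Certificate R = B(k−1)f/C = (4*k**2 + 3*k + 4)/(12*k**3 + 41*k**2 + 63*k + 29) gives s_k = 3**k*(4*k**2 + 3*k + 4)*factorial(k).
Check: Δs_k = 3**k*(12*k**3 + 41*k**2 + 63*k + 29)*factorial(k). ✓
s_(n+1) = 3**(n + 1)*(4*n**2 + 11*n + 11)*factorial(n + 1) and s_(2) = 468, so S(n) = 12*3**n*n**3*factorial(n) + 45*3**n*n**2*factorial(n) + 66*3**n*n*factorial(n) + 33*3**n*factorial(n) - 468.

S(n) = 12 \cdot 3^{n} n^{3} n! + 45 \cdot 3^{n} n^{2} n! + 66 \cdot 3^{n} n n! + 33 \cdot 3^{n} n! - 468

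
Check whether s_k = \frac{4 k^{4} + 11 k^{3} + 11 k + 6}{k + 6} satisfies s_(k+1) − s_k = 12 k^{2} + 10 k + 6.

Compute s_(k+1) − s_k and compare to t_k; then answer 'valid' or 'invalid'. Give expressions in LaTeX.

Invalid: residual \frac{3 \left(- 8 k^{3} - 83 k^{2} - 63 k - 34\right)}{k^{2} + 13 k + 42} ≠ 0.

s_(k+1) = (11*k + 4*(k + 1)**4 + 11*(k + 1)**3 + 17)/(k + 7)
s_(k+1) − s_k = (12*k**4 + 142*k**3 + 391*k**2 + 309*k + 150)/(k**2 + 13*k + 42)
(s_(k+1) − s_k) − t_k = 3*(-8*k**3 - 83*k**2 - 63*k - 34)/(k**2 + 13*k + 42)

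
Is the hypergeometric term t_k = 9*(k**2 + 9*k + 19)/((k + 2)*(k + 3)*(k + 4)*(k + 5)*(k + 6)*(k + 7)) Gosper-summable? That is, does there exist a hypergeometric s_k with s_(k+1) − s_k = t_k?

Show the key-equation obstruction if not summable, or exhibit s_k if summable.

Yes. s_k = k*(k**2 + 12*k + 44)/(16*(k**3 + 12*k**2 + 44*k + 48)).

t_(k+1)/t_k = (k + 2)*(9*k + (k + 1)**2 + 28)/((k + 8)*(k**2 + 9*k + 19)).
Take A(k)=k + 2, B(k)=k + 8, C(k)=k**2 + 9*k + 19.
Solve (k + 2)·f(k+1) − (k + 7)·f(k) = k**2 + 9*k + 19.
Degrees (1,1,2) ⇒ d ≤ 5.
Match coefficients ⇒ f(k) = k*(k + 3)*(k + 5)*(k**2 + 12*k + 44)/144.
So s_k = (B(k−1)f/C)·t_k = (k*(k + 3)*(k + 5)*(k + 7)*(k**2 + 12*k + 44)/(144*(k**2 + 9*k + 19)))·t_k = k*(k**2 + 12*k + 44)/(16*(k**3 + 12*k**2 + 44*k + 48)).
Δs = 9*(k**2 + 9*k + 19)/(k**6 + 27*k**5 + 295*k**4 + 1665*k**3 + 5104*k**2 + 8028*k + 5040), as required.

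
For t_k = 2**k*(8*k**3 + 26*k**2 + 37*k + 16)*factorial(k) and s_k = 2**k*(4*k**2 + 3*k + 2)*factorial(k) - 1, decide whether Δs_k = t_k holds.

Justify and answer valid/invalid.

s_(k+1) = 2**(k + 1)*(3*k + 4*(k + 1)**2 + 5)*factorial(k + 1) - 1
s_(k+1) − s_k = 2**k*(8*k**3 + 26*k**2 + 37*k + 16)*factorial(k)
(s_(k+1) − s_k) − t_k = 0

valid (s_(k+1) − s_k reduces to t_k)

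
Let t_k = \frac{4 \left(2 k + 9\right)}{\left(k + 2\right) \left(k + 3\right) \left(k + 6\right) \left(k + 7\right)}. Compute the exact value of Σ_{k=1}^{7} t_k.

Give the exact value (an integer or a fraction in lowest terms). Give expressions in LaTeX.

Σ = 17/105

Ratio r(k) = (k + 2)*(k + 6)*(2*k + 11)/((k + 4)*(k + 8)*(2*k + 9)).
Factor: A=k + 2; B=k + 8; C=k**3 + 27*k**2/2 + 121*k/2 + 90.
Set up (k + 2)·f(k+1) − (k + 7)·f(k) − (k**3 + 27*k**2/2 + 121*k/2 + 90) = 0.
d = 5 from the (1,1,3) case.
Coefficient equations give f(k) = k*(k + 3)*(k + 4)*(k + 5)*(k + 8)/24.
So s_k = (B(k−1)f/C)·t_k = (k*(k + 3)*(k + 7)*(k + 8)/(12*(2*k + 9)))·t_k = k*(k + 8)/(3*(k**2 + 8*k + 12)).
Δs = 4*(2*k + 9)/(k**4 + 18*k**3 + 113*k**2 + 288*k + 252), as required.
Sum = s_(8) − s_(1); s_(8) = 32/105, s_(1) = 1/7 ⇒ 17/105.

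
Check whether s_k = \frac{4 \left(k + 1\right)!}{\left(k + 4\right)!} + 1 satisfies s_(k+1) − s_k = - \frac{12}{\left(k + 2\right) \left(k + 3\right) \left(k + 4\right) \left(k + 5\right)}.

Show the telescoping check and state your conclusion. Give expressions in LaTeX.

Valid — Δs_k = t_k.

s_(k+1) = 4*factorial(k + 2)/factorial(k + 5) + 1
s_(k+1) − s_k = -12/((k + 2)*(k + 3)*(k + 4)*(k + 5))
(s_(k+1) − s_k) − t_k = 0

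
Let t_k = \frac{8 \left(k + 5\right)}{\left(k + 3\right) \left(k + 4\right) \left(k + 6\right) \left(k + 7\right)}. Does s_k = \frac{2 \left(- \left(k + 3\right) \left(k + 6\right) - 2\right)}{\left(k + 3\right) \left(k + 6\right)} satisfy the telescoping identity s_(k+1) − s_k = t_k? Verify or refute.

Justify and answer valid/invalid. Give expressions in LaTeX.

s_(k+1) = 2*(-(k + 4)*(k + 7) - 2)/((k + 4)*(k + 7))
s_(k+1) − s_k = 8*(k + 5)/(k**4 + 20*k**3 + 145*k**2 + 450*k + 504)
(s_(k+1) − s_k) − t_k = 0

Valid — Δs_k = t_k.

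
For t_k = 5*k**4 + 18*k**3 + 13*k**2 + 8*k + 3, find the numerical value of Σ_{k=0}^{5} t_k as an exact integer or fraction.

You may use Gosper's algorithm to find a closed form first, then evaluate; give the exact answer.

Σ = 9798

r(k) = (5*k**4 + 38*k**3 + 97*k**2 + 108*k + 47)/(5*k**4 + 18*k**3 + 13*k**2 + 8*k + 3) after simplifying.
Gosper form: A/B · C(k+1)/C(k) with A=1, B=1, C=k**4 + 18*k**3/5 + 13*k**2/5 + 8*k/5 + 3/5.
Key eq: (1)·f(k+1) = (1)·f(k) + (k**4 + 18*k**3/5 + 13*k**2/5 + 8*k/5 + 3/5).
Degrees (0,0,4) ⇒ d ≤ 5.
A polynomial solution: f(k) = k*(k**4 + 2*k**3 - 3*k**2 + 2*k + 1)/5.
So s_k = (B(k−1)f/C)·t_k = (k*(k**4 + 2*k**3 - 3*k**2 + 2*k + 1)/(5*k**4 + 18*k**3 + 13*k**2 + 8*k + 3))·t_k = k*(k**4 + 2*k**3 - 3*k**2 + 2*k + 1).
Δs = 5*k**4 + 18*k**3 + 13*k**2 + 8*k + 3, as required.
Sum = s_(6) − s_(0); s_(6) = 9798, s_(0) = 0 ⇒ 9798.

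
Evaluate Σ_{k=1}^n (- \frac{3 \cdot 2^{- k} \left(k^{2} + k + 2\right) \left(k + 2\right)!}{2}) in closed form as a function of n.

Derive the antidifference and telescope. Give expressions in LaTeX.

The ratio is (k + 3)*(k + (k + 1)**2 + 3)/(2*(k**2 + k + 2)).
Normal form (A,B,C) = (k/2 + 3/2, 1, k**2 + k + 2).
Solve (k/2 + 3/2)·f(k+1) − (1)·f(k) = k**2 + k + 2.
Bound: deg f ≤ 1.
Solve for f: f(k) = 2*(k - 1) (degree 1 ≤ 1).
So s_k = (B(k−1)f/C)·t_k = (2*(k - 1)/(k**2 + k + 2))·t_k = -3*(k - 1)*factorial(k + 2)/2**k.
s_(k+1) − s_k = -3*(k**2 + k + 2)*factorial(k + 2)/(2*2**k) = t_k.
Σ_(k=1)^n t_k = s_(n+1) − s_(1) = (-3*2**(-n - 1)*n*factorial(n + 3)) − (0), i.e. -3*2**(-n - 1)*n*factorial(n + 3).

S(n) = - 3 \cdot 2^{- n - 1} n \left(n + 3\right)!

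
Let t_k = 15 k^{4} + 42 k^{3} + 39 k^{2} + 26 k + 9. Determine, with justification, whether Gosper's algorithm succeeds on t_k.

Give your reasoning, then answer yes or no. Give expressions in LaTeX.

Yes. s_k = k \left(3 k^{4} + 3 k^{3} - 3 k^{2} + 4 k + 2\right).

Compute t_(k+1)/t_k: get (15*k**4 + 102*k**3 + 255*k**2 + 290*k + 131)/(15*k**4 + 42*k**3 + 39*k**2 + 26*k + 9).
Gosper form: A/B · C(k+1)/C(k) with A=1, B=1, C=k**4 + 14*k**3/5 + 13*k**2/5 + 26*k/15 + 3/5.
Solve (1)·f(k+1) − (1)·f(k) = k**4 + 14*k**3/5 + 13*k**2/5 + 26*k/15 + 3/5.
Degrees (0,0,4) ⇒ d ≤ 5.
A polynomial solution: f(k) = k*(3*k**4 + 3*k**3 - 3*k**2 + 4*k + 2)/15.
R(k) = B(k−1)·f(k)/C(k) = k*(3*k**4 + 3*k**3 - 3*k**2 + 4*k + 2)/(15*k**4 + 42*k**3 + 39*k**2 + 26*k + 9); s_k = R·t_k = k*(3*k**4 + 3*k**3 - 3*k**2 + 4*k + 2).
Δs = 15*k**4 + 42*k**3 + 39*k**2 + 26*k + 9, as required.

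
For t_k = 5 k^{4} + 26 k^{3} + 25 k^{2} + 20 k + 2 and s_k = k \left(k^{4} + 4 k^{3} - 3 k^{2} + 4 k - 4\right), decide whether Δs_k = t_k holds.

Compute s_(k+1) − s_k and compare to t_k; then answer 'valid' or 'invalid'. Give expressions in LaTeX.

s_(k+1) = k**5 + 9*k**4 + 23*k**3 + 29*k**2 + 16*k + 2
s_(k+1) − s_k = 5*k**4 + 26*k**3 + 25*k**2 + 20*k + 2
(s_(k+1) − s_k) − t_k = 0

valid (s_(k+1) − s_k reduces to t_k)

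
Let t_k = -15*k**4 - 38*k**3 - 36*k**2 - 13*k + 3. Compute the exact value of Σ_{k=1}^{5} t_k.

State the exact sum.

Step 1: r(k) = (15*k**4 + 98*k**3 + 240*k**2 + 259*k + 99)/(15*k**4 + 38*k**3 + 36*k**2 + 13*k - 3).
Gosper form: A/B · C(k+1)/C(k) with A=1, B=1, C=k**4 + 38*k**3/15 + 12*k**2/5 + 13*k/15 - 1/5.
Solve (1)·f(k+1) − (1)·f(k) = k**4 + 38*k**3/15 + 12*k**2/5 + 13*k/15 - 1/5.
d = 5 from the (0,0,4) case.
Match coefficients ⇒ f(k) = k*(3*k**4 + 2*k**3 - 2*k**2 - 2*k - 4)/15.
Certificate R = B(k−1)f/C = k*(3*k**4 + 2*k**3 - 2*k**2 - 2*k - 4)/(15*k**4 + 38*k**3 + 36*k**2 + 13*k - 3) gives s_k = k*(-3*k**4 - 2*k**3 + 2*k**2 + 2*k + 4).
s_(k+1) − s_k = -15*k**4 - 38*k**3 - 36*k**2 - 13*k + 3 = t_k.
Evaluate s at k=6 and k=1: -25392 and 3; difference -25395.

Σ = -25395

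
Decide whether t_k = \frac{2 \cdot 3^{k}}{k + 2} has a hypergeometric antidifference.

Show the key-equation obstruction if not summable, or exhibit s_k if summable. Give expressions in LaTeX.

No — negative degree bound, so no certificate f.

t_(k+1)/t_k = 3*(k + 2)/(k + 3).
Gosper form: A/B · C(k+1)/C(k) with A=3*k + 6, B=k + 3, C=1.
Solve (3*k + 6)·f(k+1) − (k + 2)·f(k) = 1.
d = -1 from the (1,1,0) case.
d = -1 < 0 ⇒ no nonzero polynomial f; not summable.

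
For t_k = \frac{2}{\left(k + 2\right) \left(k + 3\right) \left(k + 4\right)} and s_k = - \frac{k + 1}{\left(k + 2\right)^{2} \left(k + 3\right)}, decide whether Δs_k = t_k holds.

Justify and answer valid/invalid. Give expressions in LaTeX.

s_(k+1) = (-k - 2)/((k + 3)**2*(k + 4))
s_(k+1) − s_k = ((k + 1)*(k + 3)*(k + 4) - (k + 2)**3)/((k + 2)**2*(k + 3)**2*(k + 4))
(s_(k+1) − s_k) − t_k = (-3*k - 8)/(k**5 + 14*k**4 + 77*k**3 + 208*k**2 + 276*k + 144)

Invalid: residual \frac{- 3 k - 8}{k^{5} + 14 k^{4} + 77 k^{3} + 208 k^{2} + 276 k + 144} ≠ 0.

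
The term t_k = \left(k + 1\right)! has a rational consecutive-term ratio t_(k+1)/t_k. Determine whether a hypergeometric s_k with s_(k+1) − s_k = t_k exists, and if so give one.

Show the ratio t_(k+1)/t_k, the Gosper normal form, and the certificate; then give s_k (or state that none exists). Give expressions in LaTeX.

t_(k+1)/t_k = k + 2.
Take A(k)=k + 2, B(k)=1, C(k)=1.
Key eq: (k + 2)·f(k+1) = (1)·f(k) + (1).
From deg A=1, deg B=0, deg C=0: d=-1.
Bound -1 < 0, so the key equation has no polynomial solution.

none (Gosper's algorithm certifies no s_k)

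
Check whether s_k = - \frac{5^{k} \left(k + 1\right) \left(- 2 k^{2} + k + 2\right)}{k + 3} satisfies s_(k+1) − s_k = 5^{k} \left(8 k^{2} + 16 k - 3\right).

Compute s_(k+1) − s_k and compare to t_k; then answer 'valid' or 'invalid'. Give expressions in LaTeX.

Invalid: residual \frac{5^{k} \left(- 16 k^{3} - 76 k^{2} - 92 k + 14\right)}{k^{2} + 7 k + 12} ≠ 0.

s_(k+1) = -5**(k + 1)*(k + 2)*(k - 2*(k + 1)**2 + 3)/(k + 4)
s_(k+1) − s_k = 5**k*(8*k**4 + 56*k**3 + 129*k**2 + 79*k - 22)/(k**2 + 7*k + 12)
(s_(k+1) − s_k) − t_k = 5**k*(-16*k**3 - 76*k**2 - 92*k + 14)/(k**2 + 7*k + 12)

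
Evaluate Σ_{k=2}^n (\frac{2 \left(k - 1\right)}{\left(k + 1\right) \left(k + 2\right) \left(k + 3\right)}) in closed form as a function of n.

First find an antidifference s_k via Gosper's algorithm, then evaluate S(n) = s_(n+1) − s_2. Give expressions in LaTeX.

S(n) = \frac{n \left(n - 1\right)}{3 \left(n^{2} + 5 n + 6\right)}

t_(k+1)/t_k = k*(k + 1)/((k - 1)*(k + 4)).
Factor: A=k + 1; B=k + 4; C=k - 1.
Solve (k + 1)·f(k+1) − (k + 3)·f(k) = k - 1.
Bound: deg f ≤ 2.
Match coefficients ⇒ f(k) = -k.
Get s_k = R·t_k = -2*k/((k + 1)*(k + 2)) with R(k) = B(k−1)f(k)/C(k) = -k*(k + 3)/(k - 1).
Δs = 2*(k - 1)/(k**3 + 6*k**2 + 11*k + 6), as required.
Evaluate: s_(n+1) = 2*(-n - 1)/(n**2 + 5*n + 6); subtract s_(2) = -1/3 ⇒ S(n) = n*(n - 1)/(3*(n**2 + 5*n + 6)).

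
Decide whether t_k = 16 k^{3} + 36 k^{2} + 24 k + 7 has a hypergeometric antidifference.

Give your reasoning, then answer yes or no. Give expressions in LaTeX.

The ratio is (16*k**3 + 84*k**2 + 144*k + 83)/(16*k**3 + 36*k**2 + 24*k + 7).
Gosper form: A/B · C(k+1)/C(k) with A=1, B=1, C=k**3 + 9*k**2/4 + 3*k/2 + 7/16.
Key eq: (1)·f(k+1) = (1)·f(k) + (k**3 + 9*k**2/4 + 3*k/2 + 7/16).
From deg A=0, deg B=0, deg C=3: d=4.
Solve for f: f(k) = k*(4*k**3 + 4*k**2 - 2*k + 1)/16 (degree 4 ≤ 4).
So s_k = (B(k−1)f/C)·t_k = (k*(4*k**3 + 4*k**2 - 2*k + 1)/(16*k**3 + 36*k**2 + 24*k + 7))·t_k = k*(4*k**3 + 4*k**2 - 2*k + 1).
Δs = 16*k**3 + 36*k**2 + 24*k + 7, as required.

Yes. s_k = k \left(4 k^{3} + 4 k^{2} - 2 k + 1\right).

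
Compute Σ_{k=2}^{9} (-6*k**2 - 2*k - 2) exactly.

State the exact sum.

Compute t_(k+1)/t_k: get (k + 3*(k + 1)**2 + 2)/(3*k**2 + k + 1).
So A=1 and B=1, with C=k**2 + k/3 + 1/3.
f must satisfy (1)·f(k+1) − (1)·f(k) = k**2 + k/3 + 1/3.
d = 3 from the (0,0,2) case.
Coefficient equations give f(k) = k*(k**2 - k + 1)/3.
R(k) = B(k−1)·f(k)/C(k) = k*(k**2 - k + 1)/(3*k**2 + k + 1); s_k = R·t_k = 2*k*(-k**2 + k - 1).
Check: Δs_k = -6*k**2 - 2*k - 2. ✓
Sum = s_(10) − s_(2); s_(10) = -1820, s_(2) = -12 ⇒ -1808.

Σ = -1808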